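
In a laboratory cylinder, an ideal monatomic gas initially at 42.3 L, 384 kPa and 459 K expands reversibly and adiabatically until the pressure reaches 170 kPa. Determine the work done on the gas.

-6780 J

n = P₁V₁/(RT₁) = 384×42.3/(8.314×459) = 4.26 mol.
Adiabatic: T₂/T₁ = (P₂/P₁)^((γ−1)/γ) ⇒ T₂ = 459×(0.443)^0.400 = 331 K; V₂ = 69.0 L.
ΔU = nCvΔT = 4.26×12.5×(331−459) = -6780 J.
Q = 0 for an adiabatic process, so W = −ΔU = 6780 J.
Work done on the gas = −W_by = -6780 J.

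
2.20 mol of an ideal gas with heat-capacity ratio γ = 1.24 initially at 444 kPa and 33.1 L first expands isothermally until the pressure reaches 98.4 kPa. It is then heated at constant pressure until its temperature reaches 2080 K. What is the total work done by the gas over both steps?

T₁ = P₁V₁/(nR) = 444×33.1/(2.20×8.314) = 803 K.
Step 1 — Isothermal: T stays 803 K; PV = const ⇒ V₂ = 149 L, P₂ = 98.4 kPa.
ΔU = 0 (ideal gas, T constant).
W = nRT ln(V₂/V₁) = 2.20×8.314×803×ln(4.51) = 22100 J.
Q = ΔU + W = 22100 J.
State after step 1: P = 98.4 kPa, V = 149 L, T = 803 K.
Step 2 — Isobaric: P stays 98.4 kPa; V/T = const ⇒ T₂ = 2080 K, V₂ = 387 L.
W = PΔV = 98.4×(387−149) kPa·L = 23300 J.
ΔU = nCvΔT = 2.20×34.6×(2080−803) = 97300 J.
Q = ΔU + W = nCpΔT = 121000 J.
Net over both steps: W = 45500 J, Q = 143000 J, ΔU = 97300 J.

45500 J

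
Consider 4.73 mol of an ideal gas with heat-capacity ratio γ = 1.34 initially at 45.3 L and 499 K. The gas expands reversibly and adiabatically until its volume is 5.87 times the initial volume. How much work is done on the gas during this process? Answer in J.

P₁ = nRT₁/V₁ = 4.73×8.314×499/45.3 = 433 kPa.
Adiabatic: TV^(γ−1) = const ⇒ T₂ = 499×(0.170)^0.340 = 273 K; PV^γ = const ⇒ P₂ = 40.4 kPa.
ΔU = nCvΔT = 4.73×24.5×(273−499) = -26100 J.
Q = 0 for an adiabatic process, so W = −ΔU = 26100 J.
Work done on the gas = −W_by = -26100 J.

-26100 J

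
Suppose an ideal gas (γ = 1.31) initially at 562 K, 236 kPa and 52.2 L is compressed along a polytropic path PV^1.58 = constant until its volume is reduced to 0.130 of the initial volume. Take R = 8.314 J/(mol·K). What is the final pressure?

Polytropic n=1.58: T₂ = T₁(V₁/V₂)^(n−1) = 562×(7.69)^0.58 = 1840 K; P₂ = P₁(V₁/V₂)^n = 5930 kPa.

5930 kPa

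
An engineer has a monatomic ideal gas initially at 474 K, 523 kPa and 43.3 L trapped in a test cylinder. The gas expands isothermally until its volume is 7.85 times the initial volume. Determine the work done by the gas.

46700 J

n = P₁V₁/(RT₁) = 523×43.3/(8.314×474) = 5.75 mol.
Isothermal: T stays 474 K; PV = const ⇒ V₂ = 340 L, P₂ = 66.6 kPa.
W = nRT ln(V₂/V₁) = 5.75×8.314×474×ln(7.85) = 46700 J.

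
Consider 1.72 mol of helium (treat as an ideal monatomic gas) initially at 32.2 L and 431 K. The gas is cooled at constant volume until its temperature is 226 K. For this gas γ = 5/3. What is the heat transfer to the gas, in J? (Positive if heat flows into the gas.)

P₁ = nRT₁/V₁ = 1.72×8.314×431/32.2 = 191 kPa.
Isochoric: V stays 32.2 L; P/T = const ⇒ T₂ = 226 K, P₂ = 100 kPa.
W = 0 (no volume change).
ΔU = nCvΔT = 1.72×12.5×(226−431) = -4400 J.
Q = ΔU = -4400 J.

-4400 J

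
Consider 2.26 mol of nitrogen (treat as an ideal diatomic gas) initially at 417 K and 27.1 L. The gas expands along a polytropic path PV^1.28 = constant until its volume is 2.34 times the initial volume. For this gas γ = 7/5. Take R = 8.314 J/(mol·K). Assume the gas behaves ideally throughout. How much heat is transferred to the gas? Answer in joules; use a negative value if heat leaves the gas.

1780 J

P₁ = nRT₁/V₁ = 2.26×8.314×417/27.1 = 289 kPa.
Polytropic n=1.28: T₂ = T₁(V₁/V₂)^(n−1) = 417×(0.427)^0.28 = 329 K; P₂ = P₁(V₁/V₂)^n = 97.4 kPa.
W = (P₁V₁−P₂V₂)/(n−1) = (289×27.1−97.4×63.4)/0.28 = 5930 J.
ΔU = nCvΔT = 2.26×20.8×(329−417) = -4150 J.
Q = ΔU + W = 1780 J.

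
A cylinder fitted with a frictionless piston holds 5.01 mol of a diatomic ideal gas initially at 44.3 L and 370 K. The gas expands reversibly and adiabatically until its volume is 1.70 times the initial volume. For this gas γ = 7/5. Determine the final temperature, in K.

299 K

P₁ = nRT₁/V₁ = 5.01×8.314×370/44.3 = 348 kPa.
Adiabatic: TV^(γ−1) = const ⇒ T₂ = 370×(0.588)^0.400 = 299 K; PV^γ = const ⇒ P₂ = 166 kPa.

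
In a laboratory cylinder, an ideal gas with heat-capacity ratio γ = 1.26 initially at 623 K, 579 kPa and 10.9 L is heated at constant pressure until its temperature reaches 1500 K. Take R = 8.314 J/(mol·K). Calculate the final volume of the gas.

26.2 L

Isobaric: P stays 579 kPa; V/T = const ⇒ T₂ = 1500 K, V₂ = 26.2 L.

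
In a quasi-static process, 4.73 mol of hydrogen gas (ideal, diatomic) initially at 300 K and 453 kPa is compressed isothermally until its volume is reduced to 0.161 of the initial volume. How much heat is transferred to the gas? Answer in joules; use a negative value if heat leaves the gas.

-21500 J

V₁ = nRT₁/P₁ = 4.73×8.314×300/453 = 26.0 L.
Isothermal: T stays 300 K; PV = const ⇒ V₂ = 4.19 L, P₂ = 2810 kPa.
ΔU = 0 (ideal gas, T constant).
W = nRT ln(V₂/V₁) = 4.73×8.314×300×ln(0.161) = -21500 J.
Q = ΔU + W = -21500 J.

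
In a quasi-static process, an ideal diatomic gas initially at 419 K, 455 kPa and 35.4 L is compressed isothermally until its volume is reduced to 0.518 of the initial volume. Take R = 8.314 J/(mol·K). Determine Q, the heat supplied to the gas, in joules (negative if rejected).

n = P₁V₁/(RT₁) = 455×35.4/(8.314×419) = 4.62 mol.
Isothermal: T stays 419 K; PV = const ⇒ V₂ = 18.3 L, P₂ = 878 kPa.
ΔU = 0 (ideal gas, T constant).
W = nRT ln(V₂/V₁) = 4.62×8.314×419×ln(0.518) = -10600 J.
Q = ΔU + W = -10600 J.

-10600 J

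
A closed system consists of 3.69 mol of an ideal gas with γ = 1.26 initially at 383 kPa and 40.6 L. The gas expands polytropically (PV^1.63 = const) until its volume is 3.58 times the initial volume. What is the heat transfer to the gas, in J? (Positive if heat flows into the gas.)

-19400 J

T₁ = P₁V₁/(nR) = 383×40.6/(3.69×8.314) = 507 K.
Polytropic n=1.63: T₂ = T₁(V₁/V₂)^(n−1) = 507×(0.279)^0.63 = 227 K; P₂ = P₁(V₁/V₂)^n = 47.9 kPa.
W = (P₁V₁−P₂V₂)/(n−1) = (383×40.6−47.9×145)/0.63 = 13600 J.
ΔU = nCvΔT = 3.69×32.0×(227−507) = -33000 J.
Q = ΔU + W = -19400 J.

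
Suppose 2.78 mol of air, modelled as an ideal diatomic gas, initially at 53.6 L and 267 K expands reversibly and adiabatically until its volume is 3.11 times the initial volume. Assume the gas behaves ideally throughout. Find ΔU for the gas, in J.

-5630 J

P₁ = nRT₁/V₁ = 2.78×8.314×267/53.6 = 115 kPa.
Adiabatic: TV^(γ−1) = const ⇒ T₂ = 267×(0.322)^0.400 = 170 K; PV^γ = const ⇒ P₂ = 23.5 kPa.
For an ideal gas ΔU = nCvΔT with Cv = (5/2)R = 20.8 J/(mol·K).
ΔU = 2.78×20.8×(170−267) = -5630 J.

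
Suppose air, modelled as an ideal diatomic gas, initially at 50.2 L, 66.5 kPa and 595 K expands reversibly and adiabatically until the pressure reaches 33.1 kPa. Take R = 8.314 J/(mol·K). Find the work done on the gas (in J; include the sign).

-1510 J

n = P₁V₁/(RT₁) = 66.5×50.2/(8.314×595) = 0.675 mol.
Adiabatic: T₂/T₁ = (P₂/P₁)^((γ−1)/γ) ⇒ T₂ = 595×(0.498)^0.286 = 487 K; V₂ = 82.6 L.
ΔU = nCvΔT = 0.675×20.8×(487−595) = -1510 J.
Q = 0 for an adiabatic process, so W = −ΔU = 1510 J.
Work done on the gas = −W_by = -1510 J.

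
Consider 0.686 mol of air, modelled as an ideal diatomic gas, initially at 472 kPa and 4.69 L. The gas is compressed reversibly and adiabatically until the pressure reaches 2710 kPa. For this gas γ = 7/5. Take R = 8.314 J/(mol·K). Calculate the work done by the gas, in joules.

-3580 J

T₁ = P₁V₁/(nR) = 472×4.69/(0.686×8.314) = 388 K.
Adiabatic: T₂/T₁ = (P₂/P₁)^((γ−1)/γ) ⇒ T₂ = 388×(5.74)^0.286 = 640 K; V₂ = 1.35 L.
ΔU = nCvΔT = 0.686×20.8×(640−388) = 3580 J.
Q = 0 for an adiabatic process, so W = −ΔU = -3580 J.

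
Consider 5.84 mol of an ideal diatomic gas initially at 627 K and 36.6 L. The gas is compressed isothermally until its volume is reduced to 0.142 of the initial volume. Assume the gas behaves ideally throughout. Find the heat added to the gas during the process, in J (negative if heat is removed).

P₁ = nRT₁/V₁ = 5.84×8.314×627/36.6 = 832 kPa.
Isothermal: T stays 627 K; PV = const ⇒ V₂ = 5.20 L, P₂ = 5860 kPa.
ΔU = 0 (ideal gas, T constant).
W = nRT ln(V₂/V₁) = 5.84×8.314×627×ln(0.142) = -59400 J.
Q = ΔU + W = -59400 J.

-59400 J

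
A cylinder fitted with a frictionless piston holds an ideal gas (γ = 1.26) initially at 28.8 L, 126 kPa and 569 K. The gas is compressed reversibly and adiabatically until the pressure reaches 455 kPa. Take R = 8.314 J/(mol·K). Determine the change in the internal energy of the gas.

n = P₁V₁/(RT₁) = 126×28.8/(8.314×569) = 0.767 mol.
Adiabatic: T₂/T₁ = (P₂/P₁)^((γ−1)/γ) ⇒ T₂ = 569×(3.61)^0.206 = 742 K; V₂ = 10.4 L.
For an ideal gas ΔU = nCvΔT with Cv = R/(γ−1) = 32.0 J/(mol·K).
ΔU = 0.767×32.0×(742−569) = 4230 J.

4230 J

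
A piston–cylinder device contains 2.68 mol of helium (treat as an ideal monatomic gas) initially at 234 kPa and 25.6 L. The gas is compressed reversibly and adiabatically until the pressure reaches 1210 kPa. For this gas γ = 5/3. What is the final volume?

T₁ = P₁V₁/(nR) = 234×25.6/(2.68×8.314) = 269 K.
Adiabatic: T₂/T₁ = (P₂/P₁)^((γ−1)/γ) ⇒ T₂ = 269×(5.17)^0.400 = 519 K; V₂ = 9.55 L.

9.55 L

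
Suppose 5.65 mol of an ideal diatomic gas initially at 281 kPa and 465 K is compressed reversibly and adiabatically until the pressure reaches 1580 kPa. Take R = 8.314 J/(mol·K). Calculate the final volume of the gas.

22.6 L

V₁ = nRT₁/P₁ = 5.65×8.314×465/281 = 77.7 L.
Adiabatic: T₂/T₁ = (P₂/P₁)^((γ−1)/γ) ⇒ T₂ = 465×(5.62)^0.286 = 762 K; V₂ = 22.6 L.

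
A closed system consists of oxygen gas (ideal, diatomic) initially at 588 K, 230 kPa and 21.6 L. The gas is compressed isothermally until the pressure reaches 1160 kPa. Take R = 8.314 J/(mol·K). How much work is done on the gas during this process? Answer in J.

8040 J

n = P₁V₁/(RT₁) = 230×21.6/(8.314×588) = 1.02 mol.
Isothermal: T stays 588 K; PV = const ⇒ V₂ = 4.28 L, P₂ = 1160 kPa.
W = nRT ln(V₂/V₁) = 1.02×8.314×588×ln(0.198) = -8040 J.
Work done on the gas = −W_by = 8040 J.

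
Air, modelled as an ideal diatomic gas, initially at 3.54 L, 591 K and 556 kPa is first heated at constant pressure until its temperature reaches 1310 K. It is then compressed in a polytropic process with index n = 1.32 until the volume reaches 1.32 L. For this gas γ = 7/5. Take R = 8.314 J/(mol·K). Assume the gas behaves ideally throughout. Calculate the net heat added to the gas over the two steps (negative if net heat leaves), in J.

6280 J

n = P₁V₁/(RT₁) = 556×3.54/(8.314×591) = 0.401 mol.
Step 1 — Isobaric: P stays 556 kPa; V/T = const ⇒ T₂ = 1310 K, V₂ = 7.85 L.
W = PΔV = 556×(7.85−3.54) kPa·L = 2390 J.
ΔU = nCvΔT = 0.401×20.8×(1310−591) = 5990 J.
Q = ΔU + W = nCpΔT = 8380 J.
State after step 1: P = 556 kPa, V = 7.85 L, T = 1310 K.
Step 2 — Polytropic n=1.32: T₂ = T₁(V₁/V₂)^(n−1) = 1310×(5.94)^0.32 = 2320 K; P₂ = P₁(V₁/V₂)^n = 5850 kPa.
W = (P₁V₁−P₂V₂)/(n−1) = (556×7.85−5850×1.32)/0.32 = -10500 J.
ΔU = nCvΔT = 0.401×20.8×(2320−1310) = 8390 J.
Q = ΔU + W = -2100 J.
Net over both steps: W = -8090 J, Q = 6280 J, ΔU = 14400 J.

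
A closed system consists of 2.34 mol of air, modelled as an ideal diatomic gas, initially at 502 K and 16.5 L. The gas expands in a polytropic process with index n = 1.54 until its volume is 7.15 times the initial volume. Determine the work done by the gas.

P₁ = nRT₁/V₁ = 2.34×8.314×502/16.5 = 592 kPa.
Polytropic n=1.54: T₂ = T₁(V₁/V₂)^(n−1) = 502×(0.140)^0.54 = 174 K; P₂ = P₁(V₁/V₂)^n = 28.6 kPa.
W = (P₁V₁−P₂V₂)/(n−1) = (592×16.5−28.6×118)/0.54 = 11800 J.

11800 J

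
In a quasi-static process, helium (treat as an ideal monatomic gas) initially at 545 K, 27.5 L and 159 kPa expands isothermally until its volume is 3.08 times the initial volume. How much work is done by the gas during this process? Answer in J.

4920 J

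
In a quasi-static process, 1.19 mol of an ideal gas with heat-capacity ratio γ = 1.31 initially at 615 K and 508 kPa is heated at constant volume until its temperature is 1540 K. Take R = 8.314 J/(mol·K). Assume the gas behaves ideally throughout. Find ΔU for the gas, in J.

29500 J

V₁ = nRT₁/P₁ = 1.19×8.314×615/508 = 12.0 L.
Isochoric: V stays 12.0 L; P/T = const ⇒ T₂ = 1540 K, P₂ = 1270 kPa.
For an ideal gas ΔU = nCvΔT with Cv = R/(γ−1) = 26.8 J/(mol·K).
ΔU = 1.19×26.8×(1540−615) = 29500 J.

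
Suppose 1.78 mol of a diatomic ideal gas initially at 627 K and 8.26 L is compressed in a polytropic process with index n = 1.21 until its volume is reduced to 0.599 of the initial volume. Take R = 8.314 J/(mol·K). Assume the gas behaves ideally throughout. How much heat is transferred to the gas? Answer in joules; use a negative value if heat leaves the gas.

-2380 J

P₁ = nRT₁/V₁ = 1.78×8.314×627/8.26 = 1120 kPa.
Polytropic n=1.21: T₂ = T₁(V₁/V₂)^(n−1) = 627×(1.67)^0.21 = 698 K; P₂ = P₁(V₁/V₂)^n = 2090 kPa.
W = (P₁V₁−P₂V₂)/(n−1) = (1120×8.26−2090×4.95)/0.21 = -5020 J.
ΔU = nCvΔT = 1.78×20.8×(698−627) = 2640 J.
Q = ΔU + W = -2380 J.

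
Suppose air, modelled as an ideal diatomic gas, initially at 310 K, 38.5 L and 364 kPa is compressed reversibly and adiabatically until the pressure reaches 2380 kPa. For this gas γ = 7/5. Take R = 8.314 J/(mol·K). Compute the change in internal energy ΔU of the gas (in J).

n = P₁V₁/(RT₁) = 364×38.5/(8.314×310) = 5.44 mol.
Adiabatic: T₂/T₁ = (P₂/P₁)^((γ−1)/γ) ⇒ T₂ = 310×(6.54)^0.286 = 530 K; V₂ = 10.1 L.
For an ideal gas ΔU = nCvΔT with Cv = (5/2)R = 20.8 J/(mol·K).
ΔU = 5.44×20.8×(530−310) = 24900 J.

24900 J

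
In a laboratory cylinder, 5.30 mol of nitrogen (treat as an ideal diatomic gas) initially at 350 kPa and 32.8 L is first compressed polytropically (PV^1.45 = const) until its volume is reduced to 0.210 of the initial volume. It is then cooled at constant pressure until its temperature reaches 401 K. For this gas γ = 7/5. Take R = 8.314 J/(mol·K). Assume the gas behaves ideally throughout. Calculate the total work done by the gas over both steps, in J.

-31500 J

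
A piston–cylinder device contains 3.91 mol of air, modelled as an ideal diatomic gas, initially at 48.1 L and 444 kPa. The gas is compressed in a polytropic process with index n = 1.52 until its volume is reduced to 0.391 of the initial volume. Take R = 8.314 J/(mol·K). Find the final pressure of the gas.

T₁ = P₁V₁/(nR) = 444×48.1/(3.91×8.314) = 657 K.
Polytropic n=1.52: T₂ = T₁(V₁/V₂)^(n−1) = 657×(2.56)^0.52 = 1070 K; P₂ = P₁(V₁/V₂)^n = 1850 kPa.

1850 kPa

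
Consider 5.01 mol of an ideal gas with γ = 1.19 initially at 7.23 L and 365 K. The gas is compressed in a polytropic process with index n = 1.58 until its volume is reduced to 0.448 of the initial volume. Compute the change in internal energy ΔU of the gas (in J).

47500 J

P₁ = nRT₁/V₁ = 5.01×8.314×365/7.23 = 2100 kPa.
Polytropic n=1.58: T₂ = T₁(V₁/V₂)^(n−1) = 365×(2.23)^0.58 = 582 K; P₂ = P₁(V₁/V₂)^n = 7480 kPa.
For an ideal gas ΔU = nCvΔT with Cv = R/(γ−1) = 43.8 J/(mol·K).
ΔU = 5.01×43.8×(582−365) = 47500 J.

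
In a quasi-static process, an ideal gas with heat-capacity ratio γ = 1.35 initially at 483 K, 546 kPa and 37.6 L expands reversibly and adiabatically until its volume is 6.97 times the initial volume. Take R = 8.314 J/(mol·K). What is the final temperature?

245 K

Adiabatic: TV^(γ−1) = const ⇒ T₂ = 483×(0.143)^0.350 = 245 K; PV^γ = const ⇒ P₂ = 39.7 kPa.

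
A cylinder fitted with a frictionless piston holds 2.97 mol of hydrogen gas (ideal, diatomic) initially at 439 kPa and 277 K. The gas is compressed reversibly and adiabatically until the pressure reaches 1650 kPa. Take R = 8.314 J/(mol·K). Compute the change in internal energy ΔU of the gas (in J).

V₁ = nRT₁/P₁ = 2.97×8.314×277/439 = 15.6 L.
Adiabatic: T₂/T₁ = (P₂/P₁)^((γ−1)/γ) ⇒ T₂ = 277×(3.76)^0.286 = 404 K; V₂ = 6.05 L.
For an ideal gas ΔU = nCvΔT with Cv = (5/2)R = 20.8 J/(mol·K).
ΔU = 2.97×20.8×(404−277) = 7860 J.

7860 J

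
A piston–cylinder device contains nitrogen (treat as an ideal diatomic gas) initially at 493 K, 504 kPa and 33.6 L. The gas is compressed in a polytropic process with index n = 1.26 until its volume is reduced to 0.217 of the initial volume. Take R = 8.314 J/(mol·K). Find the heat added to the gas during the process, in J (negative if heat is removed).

n = P₁V₁/(RT₁) = 504×33.6/(8.314×493) = 4.13 mol.
Polytropic n=1.26: T₂ = T₁(V₁/V₂)^(n−1) = 493×(4.61)^0.26 = 733 K; P₂ = P₁(V₁/V₂)^n = 3460 kPa.
W = (P₁V₁−P₂V₂)/(n−1) = (504×33.6−3460×7.29)/0.26 = -31800 J.
ΔU = nCvΔT = 4.13×20.8×(733−493) = 20600 J.
Q = ΔU + W = -11100 J.

-11100 J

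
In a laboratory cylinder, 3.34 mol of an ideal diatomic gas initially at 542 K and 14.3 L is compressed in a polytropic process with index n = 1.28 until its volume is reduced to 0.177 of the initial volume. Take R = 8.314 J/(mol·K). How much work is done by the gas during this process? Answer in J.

-33500 J

P₁ = nRT₁/V₁ = 3.34×8.314×542/14.3 = 1050 kPa.
Polytropic n=1.28: T₂ = T₁(V₁/V₂)^(n−1) = 542×(5.65)^0.28 = 880 K; P₂ = P₁(V₁/V₂)^n = 9660 kPa.
W = (P₁V₁−P₂V₂)/(n−1) = (1050×14.3−9660×2.53)/0.28 = -33500 J.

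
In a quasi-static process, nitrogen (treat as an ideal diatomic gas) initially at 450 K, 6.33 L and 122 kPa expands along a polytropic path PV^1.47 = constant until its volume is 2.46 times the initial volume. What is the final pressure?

32.5 kPa

Polytropic n=1.47: T₂ = T₁(V₁/V₂)^(n−1) = 450×(0.407)^0.47 = 295 K; P₂ = P₁(V₁/V₂)^n = 32.5 kPa.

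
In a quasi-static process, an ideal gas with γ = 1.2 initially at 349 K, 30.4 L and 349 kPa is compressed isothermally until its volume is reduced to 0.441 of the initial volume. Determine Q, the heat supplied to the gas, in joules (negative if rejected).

n = P₁V₁/(RT₁) = 349×30.4/(8.314×349) = 3.66 mol.
Isothermal: T stays 349 K; PV = const ⇒ V₂ = 13.4 L, P₂ = 791 kPa.
ΔU = 0 (ideal gas, T constant).
W = nRT ln(V₂/V₁) = 3.66×8.314×349×ln(0.441) = -8690 J.
Q = ΔU + W = -8690 J.

-8690 J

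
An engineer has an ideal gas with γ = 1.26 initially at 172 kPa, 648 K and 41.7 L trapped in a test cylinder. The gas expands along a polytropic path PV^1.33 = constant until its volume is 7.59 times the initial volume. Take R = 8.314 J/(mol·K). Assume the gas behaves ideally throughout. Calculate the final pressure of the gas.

11.6 kPa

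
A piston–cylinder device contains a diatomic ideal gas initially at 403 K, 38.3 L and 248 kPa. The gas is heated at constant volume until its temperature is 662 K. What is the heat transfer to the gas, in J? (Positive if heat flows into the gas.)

15300 J

n = P₁V₁/(RT₁) = 248×38.3/(8.314×403) = 2.83 mol.
Isochoric: V stays 38.3 L; P/T = const ⇒ T₂ = 662 K, P₂ = 407 kPa.
W = 0 (no volume change).
ΔU = nCvΔT = 2.83×20.8×(662−403) = 15300 J.
Q = ΔU = 15300 J.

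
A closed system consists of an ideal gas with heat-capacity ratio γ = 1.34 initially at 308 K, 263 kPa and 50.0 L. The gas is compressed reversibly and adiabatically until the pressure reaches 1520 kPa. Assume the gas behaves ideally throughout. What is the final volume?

13.5 L

Adiabatic: T₂/T₁ = (P₂/P₁)^((γ−1)/γ) ⇒ T₂ = 308×(5.78)^0.254 = 481 K; V₂ = 13.5 L.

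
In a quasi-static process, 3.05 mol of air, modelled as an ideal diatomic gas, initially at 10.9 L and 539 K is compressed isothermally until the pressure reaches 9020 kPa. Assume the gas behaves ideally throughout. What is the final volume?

1.52 L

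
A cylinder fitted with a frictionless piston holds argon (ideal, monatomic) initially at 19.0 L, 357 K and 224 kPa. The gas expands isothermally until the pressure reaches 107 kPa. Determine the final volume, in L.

Isothermal: T stays 357 K; PV = const ⇒ V₂ = 39.8 L, P₂ = 107 kPa.

39.8 L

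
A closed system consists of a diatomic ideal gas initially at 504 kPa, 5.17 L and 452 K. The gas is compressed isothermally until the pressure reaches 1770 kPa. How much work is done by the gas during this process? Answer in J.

-3270 J

n = P₁V₁/(RT₁) = 504×5.17/(8.314×452) = 0.693 mol.
Isothermal: T stays 452 K; PV = const ⇒ V₂ = 1.47 L, P₂ = 1770 kPa.
W = nRT ln(V₂/V₁) = 0.693×8.314×452×ln(0.285) = -3270 J.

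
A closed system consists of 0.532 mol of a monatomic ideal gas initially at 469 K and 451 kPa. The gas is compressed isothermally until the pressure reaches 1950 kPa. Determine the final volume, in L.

V₁ = nRT₁/P₁ = 0.532×8.314×469/451 = 4.60 L.
Isothermal: T stays 469 K; PV = const ⇒ V₂ = 1.06 L, P₂ = 1950 kPa.

1.06 L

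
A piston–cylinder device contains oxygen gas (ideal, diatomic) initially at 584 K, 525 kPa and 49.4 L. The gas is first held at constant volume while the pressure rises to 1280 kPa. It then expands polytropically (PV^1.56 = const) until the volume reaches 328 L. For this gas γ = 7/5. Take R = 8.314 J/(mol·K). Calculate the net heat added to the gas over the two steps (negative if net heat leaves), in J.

n = P₁V₁/(RT₁) = 525×49.4/(8.314×584) = 5.34 mol.
Step 1 — Isochoric: V stays 49.4 L; P/T = const ⇒ T₂ = 1420 K, P₂ = 1280 kPa.
W = 0 (no volume change).
ΔU = nCvΔT = 5.34×20.8×(1420−584) = 93200 J.
Q = ΔU = 93200 J.
State after step 1: P = 1280 kPa, V = 49.4 L, T = 1420 K.
Step 2 — Polytropic n=1.56: T₂ = T₁(V₁/V₂)^(n−1) = 1420×(0.151)^0.56 = 493 K; P₂ = P₁(V₁/V₂)^n = 66.8 kPa.
W = (P₁V₁−P₂V₂)/(n−1) = (1280×49.4−66.8×328)/0.56 = 73800 J.
ΔU = nCvΔT = 5.34×20.8×(493−1420) = -103000 J.
Q = ΔU + W = -29500 J.
Net over both steps: W = 73800 J, Q = 63700 J, ΔU = -10100 J.

63700 J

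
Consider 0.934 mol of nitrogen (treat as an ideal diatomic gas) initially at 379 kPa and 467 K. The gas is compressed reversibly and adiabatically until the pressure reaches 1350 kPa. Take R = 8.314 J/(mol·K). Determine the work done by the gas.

-3970 J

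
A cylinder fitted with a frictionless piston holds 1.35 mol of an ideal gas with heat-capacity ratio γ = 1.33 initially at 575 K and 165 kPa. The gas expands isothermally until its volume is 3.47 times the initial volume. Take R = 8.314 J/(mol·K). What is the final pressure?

47.6 kPa

V₁ = nRT₁/P₁ = 1.35×8.314×575/165 = 39.1 L.
Isothermal: T stays 575 K; PV = const ⇒ V₂ = 136 L, P₂ = 47.6 kPa.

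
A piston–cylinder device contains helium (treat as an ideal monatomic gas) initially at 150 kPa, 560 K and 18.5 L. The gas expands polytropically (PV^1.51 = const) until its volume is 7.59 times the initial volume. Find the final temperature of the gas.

199 K

Polytropic n=1.51: T₂ = T₁(V₁/V₂)^(n−1) = 560×(0.132)^0.51 = 199 K; P₂ = P₁(V₁/V₂)^n = 7.03 kPa.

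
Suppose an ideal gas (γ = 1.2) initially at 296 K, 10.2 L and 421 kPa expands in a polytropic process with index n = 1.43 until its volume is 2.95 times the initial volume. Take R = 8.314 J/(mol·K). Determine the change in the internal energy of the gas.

n = P₁V₁/(RT₁) = 421×10.2/(8.314×296) = 1.74 mol.
Polytropic n=1.43: T₂ = T₁(V₁/V₂)^(n−1) = 296×(0.339)^0.43 = 186 K; P₂ = P₁(V₁/V₂)^n = 89.6 kPa.
For an ideal gas ΔU = nCvΔT with Cv = R/(γ−1) = 41.6 J/(mol·K).
ΔU = 1.74×41.6×(186−296) = -7990 J.

-7990 J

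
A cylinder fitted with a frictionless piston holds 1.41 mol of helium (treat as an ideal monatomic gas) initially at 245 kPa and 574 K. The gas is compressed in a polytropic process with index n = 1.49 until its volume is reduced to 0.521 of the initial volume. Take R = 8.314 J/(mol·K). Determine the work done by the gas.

V₁ = nRT₁/P₁ = 1.41×8.314×574/245 = 27.5 L.
Polytropic n=1.49: T₂ = T₁(V₁/V₂)^(n−1) = 574×(1.92)^0.49 = 790 K; P₂ = P₁(V₁/V₂)^n = 647 kPa.
W = (P₁V₁−P₂V₂)/(n−1) = (245×27.5−647×14.3)/0.49 = -5170 J.

-5170 J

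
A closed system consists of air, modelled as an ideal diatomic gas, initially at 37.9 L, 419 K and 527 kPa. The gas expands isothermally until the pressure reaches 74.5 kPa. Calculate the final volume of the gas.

268 L

Isothermal: T stays 419 K; PV = const ⇒ V₂ = 268 L, P₂ = 74.5 kPa.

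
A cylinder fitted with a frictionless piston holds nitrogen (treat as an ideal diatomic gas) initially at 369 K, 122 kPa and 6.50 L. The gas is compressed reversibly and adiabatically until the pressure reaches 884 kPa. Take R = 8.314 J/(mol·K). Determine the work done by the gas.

n = P₁V₁/(RT₁) = 122×6.50/(8.314×369) = 0.258 mol.
Adiabatic: T₂/T₁ = (P₂/P₁)^((γ−1)/γ) ⇒ T₂ = 369×(7.25)^0.286 = 650 K; V₂ = 1.58 L.
ΔU = nCvΔT = 0.258×20.8×(650−369) = 1510 J.
Q = 0 for an adiabatic process, so W = −ΔU = -1510 J.

-1510 J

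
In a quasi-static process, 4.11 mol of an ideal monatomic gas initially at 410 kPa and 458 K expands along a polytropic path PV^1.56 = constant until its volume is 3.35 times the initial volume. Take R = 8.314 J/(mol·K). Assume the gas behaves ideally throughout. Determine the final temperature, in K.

V₁ = nRT₁/P₁ = 4.11×8.314×458/410 = 38.2 L.
Polytropic n=1.56: T₂ = T₁(V₁/V₂)^(n−1) = 458×(0.299)^0.56 = 233 K; P₂ = P₁(V₁/V₂)^n = 62.2 kPa.

233 K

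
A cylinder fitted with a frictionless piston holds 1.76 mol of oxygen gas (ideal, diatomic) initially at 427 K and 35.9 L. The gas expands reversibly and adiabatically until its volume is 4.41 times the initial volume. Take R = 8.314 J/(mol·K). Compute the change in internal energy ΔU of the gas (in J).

P₁ = nRT₁/V₁ = 1.76×8.314×427/35.9 = 174 kPa.
Adiabatic: TV^(γ−1) = const ⇒ T₂ = 427×(0.227)^0.400 = 236 K; PV^γ = const ⇒ P₂ = 21.8 kPa.
For an ideal gas ΔU = nCvΔT with Cv = (5/2)R = 20.8 J/(mol·K).
ΔU = 1.76×20.8×(236−427) = -6990 J.

-6990 J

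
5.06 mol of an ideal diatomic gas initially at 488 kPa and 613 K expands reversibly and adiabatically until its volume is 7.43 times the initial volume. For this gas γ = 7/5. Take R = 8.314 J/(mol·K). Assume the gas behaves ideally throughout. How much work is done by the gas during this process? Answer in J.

V₁ = nRT₁/P₁ = 5.06×8.314×613/488 = 52.8 L.
Adiabatic: TV^(γ−1) = const ⇒ T₂ = 613×(0.135)^0.400 = 275 K; PV^γ = const ⇒ P₂ = 29.4 kPa.
ΔU = nCvΔT = 5.06×20.8×(275−613) = -35600 J.
Q = 0 for an adiabatic process, so W = −ΔU = 35600 J.

35600 J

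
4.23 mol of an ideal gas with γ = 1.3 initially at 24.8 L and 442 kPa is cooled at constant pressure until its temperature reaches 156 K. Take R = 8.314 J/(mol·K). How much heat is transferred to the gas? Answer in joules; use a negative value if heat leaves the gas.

T₁ = P₁V₁/(nR) = 442×24.8/(4.23×8.314) = 312 K.
Isobaric: P stays 442 kPa; V/T = const ⇒ T₂ = 156 K, V₂ = 12.4 L.
W = PΔV = 442×(12.4−24.8) kPa·L = -5480 J.
ΔU = nCvΔT = 4.23×27.7×(156−312) = -18300 J.
Q = ΔU + W = nCpΔT = -23700 J.

-23700 J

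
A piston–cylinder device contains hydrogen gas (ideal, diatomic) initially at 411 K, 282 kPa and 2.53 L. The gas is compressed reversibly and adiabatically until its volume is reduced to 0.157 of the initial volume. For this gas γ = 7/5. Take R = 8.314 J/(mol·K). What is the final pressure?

Adiabatic: TV^(γ−1) = const ⇒ T₂ = 411×(6.37)^0.400 = 862 K; PV^γ = const ⇒ P₂ = 3770 kPa.

3770 kPa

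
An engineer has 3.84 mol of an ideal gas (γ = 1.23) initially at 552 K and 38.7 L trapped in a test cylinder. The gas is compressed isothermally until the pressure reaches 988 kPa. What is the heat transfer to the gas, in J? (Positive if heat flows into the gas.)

P₁ = nRT₁/V₁ = 3.84×8.314×552/38.7 = 455 kPa.
Isothermal: T stays 552 K; PV = const ⇒ V₂ = 17.8 L, P₂ = 988 kPa.
ΔU = 0 (ideal gas, T constant).
W = nRT ln(V₂/V₁) = 3.84×8.314×552×ln(0.461) = -13700 J.
Q = ΔU + W = -13700 J.

-13700 J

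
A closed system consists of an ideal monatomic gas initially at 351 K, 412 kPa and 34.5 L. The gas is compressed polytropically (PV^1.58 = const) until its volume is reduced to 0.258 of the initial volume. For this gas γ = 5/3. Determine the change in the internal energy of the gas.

25500 J

n = P₁V₁/(RT₁) = 412×34.5/(8.314×351) = 4.87 mol.
Polytropic n=1.58: T₂ = T₁(V₁/V₂)^(n−1) = 351×(3.88)^0.58 = 770 K; P₂ = P₁(V₁/V₂)^n = 3500 kPa.
For an ideal gas ΔU = nCvΔT with Cv = (3/2)R = 12.5 J/(mol·K).
ΔU = 4.87×12.5×(770−351) = 25500 J.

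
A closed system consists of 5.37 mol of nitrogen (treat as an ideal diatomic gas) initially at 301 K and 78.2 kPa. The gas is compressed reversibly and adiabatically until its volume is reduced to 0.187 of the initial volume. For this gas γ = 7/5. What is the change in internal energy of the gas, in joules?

32100 J

V₁ = nRT₁/P₁ = 5.37×8.314×301/78.2 = 172 L.
Adiabatic: TV^(γ−1) = const ⇒ T₂ = 301×(5.35)^0.400 = 589 K; PV^γ = const ⇒ P₂ = 818 kPa.
For an ideal gas ΔU = nCvΔT with Cv = (5/2)R = 20.8 J/(mol·K).
ΔU = 5.37×20.8×(589−301) = 32100 J.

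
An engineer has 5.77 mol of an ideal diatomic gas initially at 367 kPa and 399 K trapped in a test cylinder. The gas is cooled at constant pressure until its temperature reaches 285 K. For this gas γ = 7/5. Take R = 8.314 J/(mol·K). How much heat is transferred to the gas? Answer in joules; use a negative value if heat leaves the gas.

V₁ = nRT₁/P₁ = 5.77×8.314×399/367 = 52.2 L.
Isobaric: P stays 367 kPa; V/T = const ⇒ T₂ = 285 K, V₂ = 37.3 L.
W = PΔV = 367×(37.3−52.2) kPa·L = -5470 J.
ΔU = nCvΔT = 5.77×20.8×(285−399) = -13700 J.
Q = ΔU + W = nCpΔT = -19100 J.

-19100 J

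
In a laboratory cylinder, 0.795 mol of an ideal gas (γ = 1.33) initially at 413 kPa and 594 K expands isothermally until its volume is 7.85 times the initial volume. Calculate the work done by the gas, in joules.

8090 J

V₁ = nRT₁/P₁ = 0.795×8.314×594/413 = 9.51 L.
Isothermal: T stays 594 K; PV = const ⇒ V₂ = 74.6 L, P₂ = 52.6 kPa.
W = nRT ln(V₂/V₁) = 0.795×8.314×594×ln(7.85) = 8090 J.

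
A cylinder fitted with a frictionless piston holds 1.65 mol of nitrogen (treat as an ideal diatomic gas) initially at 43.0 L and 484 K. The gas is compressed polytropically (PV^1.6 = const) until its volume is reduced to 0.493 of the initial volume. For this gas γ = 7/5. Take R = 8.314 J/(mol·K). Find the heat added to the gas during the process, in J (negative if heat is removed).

2920 J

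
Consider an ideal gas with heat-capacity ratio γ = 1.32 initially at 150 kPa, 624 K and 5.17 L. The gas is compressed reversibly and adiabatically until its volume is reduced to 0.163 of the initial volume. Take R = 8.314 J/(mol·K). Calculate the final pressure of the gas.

1640 kPa

Adiabatic: TV^(γ−1) = const ⇒ T₂ = 624×(6.13)^0.320 = 1120 K; PV^γ = const ⇒ P₂ = 1640 kPa.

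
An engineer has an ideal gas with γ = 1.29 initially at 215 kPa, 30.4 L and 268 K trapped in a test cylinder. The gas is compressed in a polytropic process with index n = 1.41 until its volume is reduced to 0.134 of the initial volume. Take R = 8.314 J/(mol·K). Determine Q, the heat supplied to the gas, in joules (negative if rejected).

8440 J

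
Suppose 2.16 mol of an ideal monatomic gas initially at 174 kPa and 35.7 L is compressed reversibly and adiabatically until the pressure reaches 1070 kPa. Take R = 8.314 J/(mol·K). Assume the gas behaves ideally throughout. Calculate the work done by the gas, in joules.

T₁ = P₁V₁/(nR) = 174×35.7/(2.16×8.314) = 346 K.
Adiabatic: T₂/T₁ = (P₂/P₁)^((γ−1)/γ) ⇒ T₂ = 346×(6.15)^0.400 = 715 K; V₂ = 12.0 L.
ΔU = nCvΔT = 2.16×12.5×(715−346) = 9950 J.
Q = 0 for an adiabatic process, so W = −ΔU = -9950 J.

-9950 J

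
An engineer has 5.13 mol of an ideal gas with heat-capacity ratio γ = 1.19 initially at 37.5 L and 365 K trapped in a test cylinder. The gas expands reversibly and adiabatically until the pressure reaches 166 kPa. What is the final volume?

81.0 L

P₁ = nRT₁/V₁ = 5.13×8.314×365/37.5 = 415 kPa.
Adiabatic: T₂/T₁ = (P₂/P₁)^((γ−1)/γ) ⇒ T₂ = 365×(0.400)^0.160 = 315 K; V₂ = 81.0 L.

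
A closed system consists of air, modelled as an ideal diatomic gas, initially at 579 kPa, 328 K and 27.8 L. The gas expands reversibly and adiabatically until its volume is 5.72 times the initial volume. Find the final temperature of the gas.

163 K

Adiabatic: TV^(γ−1) = const ⇒ T₂ = 328×(0.175)^0.400 = 163 K; PV^γ = const ⇒ P₂ = 50.4 kPa.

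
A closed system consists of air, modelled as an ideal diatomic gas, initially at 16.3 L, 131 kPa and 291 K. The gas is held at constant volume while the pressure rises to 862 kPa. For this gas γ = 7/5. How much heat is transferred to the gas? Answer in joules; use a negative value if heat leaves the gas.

n = P₁V₁/(RT₁) = 131×16.3/(8.314×291) = 0.883 mol.
Isochoric: V stays 16.3 L; P/T = const ⇒ T₂ = 1910 K, P₂ = 862 kPa.
W = 0 (no volume change).
ΔU = nCvΔT = 0.883×20.8×(1910−291) = 29800 J.
Q = ΔU = 29800 J.

29800 J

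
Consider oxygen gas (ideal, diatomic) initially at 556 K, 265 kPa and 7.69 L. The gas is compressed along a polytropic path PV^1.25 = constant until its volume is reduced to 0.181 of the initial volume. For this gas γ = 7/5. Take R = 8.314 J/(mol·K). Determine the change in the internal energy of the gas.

2720 J

n = P₁V₁/(RT₁) = 265×7.69/(8.314×556) = 0.441 mol.
Polytropic n=1.25: T₂ = T₁(V₁/V₂)^(n−1) = 556×(5.52)^0.25 = 852 K; P₂ = P₁(V₁/V₂)^n = 2240 kPa.
For an ideal gas ΔU = nCvΔT with Cv = (5/2)R = 20.8 J/(mol·K).
ΔU = 0.441×20.8×(852−556) = 2720 J.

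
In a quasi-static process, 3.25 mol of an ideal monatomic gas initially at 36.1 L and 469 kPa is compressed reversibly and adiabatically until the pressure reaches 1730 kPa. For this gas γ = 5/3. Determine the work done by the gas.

-17400 J

T₁ = P₁V₁/(nR) = 469×36.1/(3.25×8.314) = 627 K.
Adiabatic: T₂/T₁ = (P₂/P₁)^((γ−1)/γ) ⇒ T₂ = 627×(3.69)^0.400 = 1060 K; V₂ = 16.5 L.
ΔU = nCvΔT = 3.25×12.5×(1060−627) = 17400 J.
Q = 0 for an adiabatic process, so W = −ΔU = -17400 J.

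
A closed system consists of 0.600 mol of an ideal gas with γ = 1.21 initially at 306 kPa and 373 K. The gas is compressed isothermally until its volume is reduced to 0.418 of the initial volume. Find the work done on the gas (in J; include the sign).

1620 J

V₁ = nRT₁/P₁ = 0.600×8.314×373/306 = 6.08 L.
Isothermal: T stays 373 K; PV = const ⇒ V₂ = 2.54 L, P₂ = 732 kPa.
W = nRT ln(V₂/V₁) = 0.600×8.314×373×ln(0.418) = -1620 J.
Work done on the gas = −W_by = 1620 J.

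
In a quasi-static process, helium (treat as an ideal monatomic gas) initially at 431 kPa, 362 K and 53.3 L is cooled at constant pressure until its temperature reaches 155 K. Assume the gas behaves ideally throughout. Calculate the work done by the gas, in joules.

n = P₁V₁/(RT₁) = 431×53.3/(8.314×362) = 7.63 mol.
Isobaric: P stays 431 kPa; V/T = const ⇒ T₂ = 155 K, V₂ = 22.8 L.
W = PΔV = 431×(22.8−53.3) kPa·L = -13100 J.

-13100 J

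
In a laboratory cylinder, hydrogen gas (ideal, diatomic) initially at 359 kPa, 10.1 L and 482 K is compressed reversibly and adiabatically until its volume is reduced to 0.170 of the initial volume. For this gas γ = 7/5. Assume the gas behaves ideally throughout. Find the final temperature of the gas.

Adiabatic: TV^(γ−1) = const ⇒ T₂ = 482×(5.88)^0.400 = 979 K; PV^γ = const ⇒ P₂ = 4290 kPa.

979 K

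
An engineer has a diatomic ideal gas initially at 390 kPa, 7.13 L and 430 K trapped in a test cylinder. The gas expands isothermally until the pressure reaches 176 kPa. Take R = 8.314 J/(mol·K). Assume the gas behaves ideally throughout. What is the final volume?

15.8 L

Isothermal: T stays 430 K; PV = const ⇒ V₂ = 15.8 L, P₂ = 176 kPa.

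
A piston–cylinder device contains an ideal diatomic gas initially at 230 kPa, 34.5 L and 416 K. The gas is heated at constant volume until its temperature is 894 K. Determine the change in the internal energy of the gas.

22800 J

n = P₁V₁/(RT₁) = 230×34.5/(8.314×416) = 2.29 mol.
Isochoric: V stays 34.5 L; P/T = const ⇒ T₂ = 894 K, P₂ = 494 kPa.
For an ideal gas ΔU = nCvΔT with Cv = (5/2)R = 20.8 J/(mol·K).
ΔU = 2.29×20.8×(894−416) = 22800 J.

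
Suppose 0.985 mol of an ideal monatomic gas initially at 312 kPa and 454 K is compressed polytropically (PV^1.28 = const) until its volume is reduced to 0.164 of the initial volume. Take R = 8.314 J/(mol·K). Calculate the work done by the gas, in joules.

-8750 J

V₁ = nRT₁/P₁ = 0.985×8.314×454/312 = 11.9 L.
Polytropic n=1.28: T₂ = T₁(V₁/V₂)^(n−1) = 454×(6.10)^0.28 = 753 K; P₂ = P₁(V₁/V₂)^n = 3160 kPa.
W = (P₁V₁−P₂V₂)/(n−1) = (312×11.9−3160×1.95)/0.28 = -8750 J.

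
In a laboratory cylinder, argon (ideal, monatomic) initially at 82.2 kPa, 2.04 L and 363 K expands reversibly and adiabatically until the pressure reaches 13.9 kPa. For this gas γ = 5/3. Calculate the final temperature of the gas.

178 K

Adiabatic: T₂/T₁ = (P₂/P₁)^((γ−1)/γ) ⇒ T₂ = 363×(0.169)^0.400 = 178 K; V₂ = 5.93 L.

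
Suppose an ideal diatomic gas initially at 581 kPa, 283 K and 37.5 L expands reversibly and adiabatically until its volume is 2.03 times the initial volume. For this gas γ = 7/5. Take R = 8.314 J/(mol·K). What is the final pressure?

216 kPa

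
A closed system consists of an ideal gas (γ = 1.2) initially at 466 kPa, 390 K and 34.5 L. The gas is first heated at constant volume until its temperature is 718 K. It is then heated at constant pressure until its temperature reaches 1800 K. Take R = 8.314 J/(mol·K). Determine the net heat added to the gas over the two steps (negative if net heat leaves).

n = P₁V₁/(RT₁) = 466×34.5/(8.314×390) = 4.96 mol.
Step 1 — Isochoric: V stays 34.5 L; P/T = const ⇒ T₂ = 718 K, P₂ = 858 kPa.
W = 0 (no volume change).
ΔU = nCvΔT = 4.96×41.6×(718−390) = 67600 J.
Q = ΔU = 67600 J.
State after step 1: P = 858 kPa, V = 34.5 L, T = 718 K.
Step 2 — Isobaric: P stays 858 kPa; V/T = const ⇒ T₂ = 1800 K, V₂ = 86.5 L.
W = PΔV = 858×(86.5−34.5) kPa·L = 44600 J.
ΔU = nCvΔT = 4.96×41.6×(1800−718) = 223000 J.
Q = ΔU + W = nCpΔT = 268000 J.
Net over both steps: W = 44600 J, Q = 335000 J, ΔU = 291000 J.

335000 J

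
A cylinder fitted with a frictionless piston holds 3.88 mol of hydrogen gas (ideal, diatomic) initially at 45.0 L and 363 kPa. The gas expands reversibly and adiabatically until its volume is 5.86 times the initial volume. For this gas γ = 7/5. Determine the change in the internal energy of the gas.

-20700 J

T₁ = P₁V₁/(nR) = 363×45.0/(3.88×8.314) = 506 K.
Adiabatic: TV^(γ−1) = const ⇒ T₂ = 506×(0.171)^0.400 = 250 K; PV^γ = const ⇒ P₂ = 30.5 kPa.
For an ideal gas ΔU = nCvΔT with Cv = (5/2)R = 20.8 J/(mol·K).
ΔU = 3.88×20.8×(250−506) = -20700 J.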